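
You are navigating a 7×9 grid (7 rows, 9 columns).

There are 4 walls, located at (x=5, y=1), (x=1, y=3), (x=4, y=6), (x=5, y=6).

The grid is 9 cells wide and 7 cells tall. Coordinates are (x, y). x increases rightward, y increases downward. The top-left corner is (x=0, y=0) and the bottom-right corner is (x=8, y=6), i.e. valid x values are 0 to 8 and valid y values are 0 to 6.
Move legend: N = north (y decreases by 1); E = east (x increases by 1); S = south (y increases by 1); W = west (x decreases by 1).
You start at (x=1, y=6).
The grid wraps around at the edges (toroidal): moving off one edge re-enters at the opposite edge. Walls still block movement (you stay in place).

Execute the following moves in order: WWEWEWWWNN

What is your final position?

Start: (x=1, y=6)
  W (west): (x=1, y=6) -> (x=0, y=6)
  W (west): (x=0, y=6) -> (x=8, y=6)
  E (east): (x=8, y=6) -> (x=0, y=6)
  W (west): (x=0, y=6) -> (x=8, y=6)
  E (east): (x=8, y=6) -> (x=0, y=6)
  W (west): (x=0, y=6) -> (x=8, y=6)
  W (west): (x=8, y=6) -> (x=7, y=6)
  W (west): (x=7, y=6) -> (x=6, y=6)
  N (north): (x=6, y=6) -> (x=6, y=5)
  N (north): (x=6, y=5) -> (x=6, y=4)
Final: (x=6, y=4)

Answer: Final position: (x=6, y=4)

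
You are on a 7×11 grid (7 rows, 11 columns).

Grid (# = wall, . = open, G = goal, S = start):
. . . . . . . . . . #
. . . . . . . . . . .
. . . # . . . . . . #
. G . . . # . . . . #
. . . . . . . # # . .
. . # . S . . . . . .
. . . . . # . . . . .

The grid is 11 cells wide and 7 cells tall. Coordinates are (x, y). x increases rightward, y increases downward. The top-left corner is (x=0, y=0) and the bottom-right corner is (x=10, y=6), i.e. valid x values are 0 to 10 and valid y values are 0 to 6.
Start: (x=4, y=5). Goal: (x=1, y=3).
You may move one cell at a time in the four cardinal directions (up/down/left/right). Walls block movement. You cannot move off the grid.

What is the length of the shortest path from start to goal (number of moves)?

BFS from (x=4, y=5) until reaching (x=1, y=3):
  Distance 0: (x=4, y=5)
  Distance 1: (x=4, y=4), (x=3, y=5), (x=5, y=5), (x=4, y=6)
  Distance 2: (x=4, y=3), (x=3, y=4), (x=5, y=4), (x=6, y=5), (x=3, y=6)
  Distance 3: (x=4, y=2), (x=3, y=3), (x=2, y=4), (x=6, y=4), (x=7, y=5), (x=2, y=6), (x=6, y=6)
  Distance 4: (x=4, y=1), (x=5, y=2), (x=2, y=3), (x=6, y=3), (x=1, y=4), (x=8, y=5), (x=1, y=6), (x=7, y=6)
  Distance 5: (x=4, y=0), (x=3, y=1), (x=5, y=1), (x=2, y=2), (x=6, y=2), (x=1, y=3), (x=7, y=3), (x=0, y=4), (x=1, y=5), (x=9, y=5), (x=0, y=6), (x=8, y=6)  <- goal reached here
One shortest path (5 moves): (x=4, y=5) -> (x=3, y=5) -> (x=3, y=4) -> (x=2, y=4) -> (x=1, y=4) -> (x=1, y=3)

Answer: Shortest path length: 5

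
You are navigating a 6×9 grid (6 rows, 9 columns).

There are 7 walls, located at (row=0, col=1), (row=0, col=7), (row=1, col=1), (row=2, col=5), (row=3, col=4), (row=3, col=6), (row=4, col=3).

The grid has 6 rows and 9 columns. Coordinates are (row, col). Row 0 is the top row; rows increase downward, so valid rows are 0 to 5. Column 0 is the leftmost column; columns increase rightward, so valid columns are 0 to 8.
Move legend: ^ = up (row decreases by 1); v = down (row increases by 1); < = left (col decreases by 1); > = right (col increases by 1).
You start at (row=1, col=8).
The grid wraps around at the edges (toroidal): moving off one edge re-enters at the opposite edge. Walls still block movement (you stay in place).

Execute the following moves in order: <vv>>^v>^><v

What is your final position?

Answer: Final position: (row=3, col=1)

Derivation:
Start: (row=1, col=8)
  < (left): (row=1, col=8) -> (row=1, col=7)
  v (down): (row=1, col=7) -> (row=2, col=7)
  v (down): (row=2, col=7) -> (row=3, col=7)
  > (right): (row=3, col=7) -> (row=3, col=8)
  > (right): (row=3, col=8) -> (row=3, col=0)
  ^ (up): (row=3, col=0) -> (row=2, col=0)
  v (down): (row=2, col=0) -> (row=3, col=0)
  > (right): (row=3, col=0) -> (row=3, col=1)
  ^ (up): (row=3, col=1) -> (row=2, col=1)
  > (right): (row=2, col=1) -> (row=2, col=2)
  < (left): (row=2, col=2) -> (row=2, col=1)
  v (down): (row=2, col=1) -> (row=3, col=1)
Final: (row=3, col=1)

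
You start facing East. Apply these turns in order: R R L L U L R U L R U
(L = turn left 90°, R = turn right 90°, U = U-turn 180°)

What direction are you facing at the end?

Start: East
  R (right (90° clockwise)) -> South
  R (right (90° clockwise)) -> West
  L (left (90° counter-clockwise)) -> South
  L (left (90° counter-clockwise)) -> East
  U (U-turn (180°)) -> West
  L (left (90° counter-clockwise)) -> South
  R (right (90° clockwise)) -> West
  U (U-turn (180°)) -> East
  L (left (90° counter-clockwise)) -> North
  R (right (90° clockwise)) -> East
  U (U-turn (180°)) -> West
Final: West

Answer: Final heading: West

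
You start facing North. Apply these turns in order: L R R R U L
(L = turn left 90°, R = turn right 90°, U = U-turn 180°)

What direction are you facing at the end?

Start: North
  L (left (90° counter-clockwise)) -> West
  R (right (90° clockwise)) -> North
  R (right (90° clockwise)) -> East
  R (right (90° clockwise)) -> South
  U (U-turn (180°)) -> North
  L (left (90° counter-clockwise)) -> West
Final: West

Answer: Final heading: West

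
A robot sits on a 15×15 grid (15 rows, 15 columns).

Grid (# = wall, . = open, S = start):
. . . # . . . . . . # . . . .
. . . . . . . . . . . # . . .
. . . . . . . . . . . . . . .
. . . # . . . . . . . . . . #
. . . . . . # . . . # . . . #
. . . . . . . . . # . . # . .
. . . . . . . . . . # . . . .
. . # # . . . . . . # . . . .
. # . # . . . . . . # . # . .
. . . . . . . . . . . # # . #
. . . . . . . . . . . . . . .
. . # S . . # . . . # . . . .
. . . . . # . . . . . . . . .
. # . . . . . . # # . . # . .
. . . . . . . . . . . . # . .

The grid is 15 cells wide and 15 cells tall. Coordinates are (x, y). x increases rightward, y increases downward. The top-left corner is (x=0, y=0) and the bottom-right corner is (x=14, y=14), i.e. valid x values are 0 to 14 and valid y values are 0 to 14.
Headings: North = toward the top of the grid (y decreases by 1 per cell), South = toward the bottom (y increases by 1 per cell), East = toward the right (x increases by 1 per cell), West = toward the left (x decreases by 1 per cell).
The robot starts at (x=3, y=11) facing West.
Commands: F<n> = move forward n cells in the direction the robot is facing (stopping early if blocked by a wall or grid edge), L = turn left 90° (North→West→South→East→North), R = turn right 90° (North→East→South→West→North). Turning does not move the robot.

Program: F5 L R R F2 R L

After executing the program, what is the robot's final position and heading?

Start: (x=3, y=11), facing West
  F5: move forward 0/5 (blocked), now at (x=3, y=11)
  L: turn left, now facing South
  R: turn right, now facing West
  R: turn right, now facing North
  F2: move forward 2, now at (x=3, y=9)
  R: turn right, now facing East
  L: turn left, now facing North
Final: (x=3, y=9), facing North

Answer: Final position: (x=3, y=9), facing North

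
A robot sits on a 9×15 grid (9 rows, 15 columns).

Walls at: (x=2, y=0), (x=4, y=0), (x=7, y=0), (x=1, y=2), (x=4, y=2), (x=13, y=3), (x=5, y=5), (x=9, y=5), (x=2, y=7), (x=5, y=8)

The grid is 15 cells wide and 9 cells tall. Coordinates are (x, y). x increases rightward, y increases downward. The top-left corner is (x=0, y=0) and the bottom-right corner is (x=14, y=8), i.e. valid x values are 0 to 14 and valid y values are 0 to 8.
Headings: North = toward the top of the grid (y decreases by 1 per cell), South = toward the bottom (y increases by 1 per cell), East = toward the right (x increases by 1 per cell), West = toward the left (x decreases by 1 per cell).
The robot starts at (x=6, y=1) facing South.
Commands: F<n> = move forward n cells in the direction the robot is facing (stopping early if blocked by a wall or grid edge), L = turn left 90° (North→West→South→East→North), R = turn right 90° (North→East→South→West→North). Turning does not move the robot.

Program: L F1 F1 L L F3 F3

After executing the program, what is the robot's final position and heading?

Start: (x=6, y=1), facing South
  L: turn left, now facing East
  F1: move forward 1, now at (x=7, y=1)
  F1: move forward 1, now at (x=8, y=1)
  L: turn left, now facing North
  L: turn left, now facing West
  F3: move forward 3, now at (x=5, y=1)
  F3: move forward 3, now at (x=2, y=1)
Final: (x=2, y=1), facing West

Answer: Final position: (x=2, y=1), facing West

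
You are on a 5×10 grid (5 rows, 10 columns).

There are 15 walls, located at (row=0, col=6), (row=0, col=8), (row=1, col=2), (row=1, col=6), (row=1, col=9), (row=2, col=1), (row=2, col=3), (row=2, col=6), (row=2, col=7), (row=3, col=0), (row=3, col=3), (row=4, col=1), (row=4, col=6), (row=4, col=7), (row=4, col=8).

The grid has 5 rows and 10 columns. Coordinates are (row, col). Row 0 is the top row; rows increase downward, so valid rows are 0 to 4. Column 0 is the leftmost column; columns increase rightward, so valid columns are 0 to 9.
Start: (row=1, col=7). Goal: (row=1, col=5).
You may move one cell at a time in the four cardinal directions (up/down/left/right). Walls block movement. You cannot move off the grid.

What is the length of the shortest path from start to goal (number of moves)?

Answer: Shortest path length: 8

Derivation:
BFS from (row=1, col=7) until reaching (row=1, col=5):
  Distance 0: (row=1, col=7)
  Distance 1: (row=0, col=7), (row=1, col=8)
  Distance 2: (row=2, col=8)
  Distance 3: (row=2, col=9), (row=3, col=8)
  Distance 4: (row=3, col=7), (row=3, col=9)
  Distance 5: (row=3, col=6), (row=4, col=9)
  Distance 6: (row=3, col=5)
  Distance 7: (row=2, col=5), (row=3, col=4), (row=4, col=5)
  Distance 8: (row=1, col=5), (row=2, col=4), (row=4, col=4)  <- goal reached here
One shortest path (8 moves): (row=1, col=7) -> (row=1, col=8) -> (row=2, col=8) -> (row=3, col=8) -> (row=3, col=7) -> (row=3, col=6) -> (row=3, col=5) -> (row=2, col=5) -> (row=1, col=5)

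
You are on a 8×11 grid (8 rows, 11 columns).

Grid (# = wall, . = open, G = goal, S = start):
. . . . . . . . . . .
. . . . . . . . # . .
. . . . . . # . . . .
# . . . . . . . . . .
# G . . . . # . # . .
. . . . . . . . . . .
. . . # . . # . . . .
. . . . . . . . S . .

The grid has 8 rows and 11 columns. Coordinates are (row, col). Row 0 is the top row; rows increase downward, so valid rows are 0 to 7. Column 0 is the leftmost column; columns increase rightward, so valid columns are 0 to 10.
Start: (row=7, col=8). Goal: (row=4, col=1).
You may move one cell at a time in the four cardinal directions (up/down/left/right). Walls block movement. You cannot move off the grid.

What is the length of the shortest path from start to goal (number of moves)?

BFS from (row=7, col=8) until reaching (row=4, col=1):
  Distance 0: (row=7, col=8)
  Distance 1: (row=6, col=8), (row=7, col=7), (row=7, col=9)
  Distance 2: (row=5, col=8), (row=6, col=7), (row=6, col=9), (row=7, col=6), (row=7, col=10)
  Distance 3: (row=5, col=7), (row=5, col=9), (row=6, col=10), (row=7, col=5)
  Distance 4: (row=4, col=7), (row=4, col=9), (row=5, col=6), (row=5, col=10), (row=6, col=5), (row=7, col=4)
  Distance 5: (row=3, col=7), (row=3, col=9), (row=4, col=10), (row=5, col=5), (row=6, col=4), (row=7, col=3)
  Distance 6: (row=2, col=7), (row=2, col=9), (row=3, col=6), (row=3, col=8), (row=3, col=10), (row=4, col=5), (row=5, col=4), (row=7, col=2)
  Distance 7: (row=1, col=7), (row=1, col=9), (row=2, col=8), (row=2, col=10), (row=3, col=5), (row=4, col=4), (row=5, col=3), (row=6, col=2), (row=7, col=1)
  Distance 8: (row=0, col=7), (row=0, col=9), (row=1, col=6), (row=1, col=10), (row=2, col=5), (row=3, col=4), (row=4, col=3), (row=5, col=2), (row=6, col=1), (row=7, col=0)
  Distance 9: (row=0, col=6), (row=0, col=8), (row=0, col=10), (row=1, col=5), (row=2, col=4), (row=3, col=3), (row=4, col=2), (row=5, col=1), (row=6, col=0)
  Distance 10: (row=0, col=5), (row=1, col=4), (row=2, col=3), (row=3, col=2), (row=4, col=1), (row=5, col=0)  <- goal reached here
One shortest path (10 moves): (row=7, col=8) -> (row=7, col=7) -> (row=7, col=6) -> (row=7, col=5) -> (row=7, col=4) -> (row=7, col=3) -> (row=7, col=2) -> (row=7, col=1) -> (row=6, col=1) -> (row=5, col=1) -> (row=4, col=1)

Answer: Shortest path length: 10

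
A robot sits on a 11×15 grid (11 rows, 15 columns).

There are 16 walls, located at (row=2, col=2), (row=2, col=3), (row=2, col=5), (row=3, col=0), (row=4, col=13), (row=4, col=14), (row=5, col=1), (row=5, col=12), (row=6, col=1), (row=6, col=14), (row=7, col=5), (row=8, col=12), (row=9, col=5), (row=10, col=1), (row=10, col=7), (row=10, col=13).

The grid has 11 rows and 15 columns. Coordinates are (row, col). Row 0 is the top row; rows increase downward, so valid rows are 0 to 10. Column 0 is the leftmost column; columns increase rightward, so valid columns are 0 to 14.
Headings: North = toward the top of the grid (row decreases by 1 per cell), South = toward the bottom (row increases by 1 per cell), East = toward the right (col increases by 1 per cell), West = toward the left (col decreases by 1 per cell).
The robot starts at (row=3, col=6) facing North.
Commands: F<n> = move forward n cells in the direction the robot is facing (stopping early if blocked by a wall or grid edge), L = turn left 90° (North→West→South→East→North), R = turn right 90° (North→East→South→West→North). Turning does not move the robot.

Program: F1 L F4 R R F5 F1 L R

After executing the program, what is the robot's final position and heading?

Answer: Final position: (row=2, col=12), facing East

Derivation:
Start: (row=3, col=6), facing North
  F1: move forward 1, now at (row=2, col=6)
  L: turn left, now facing West
  F4: move forward 0/4 (blocked), now at (row=2, col=6)
  R: turn right, now facing North
  R: turn right, now facing East
  F5: move forward 5, now at (row=2, col=11)
  F1: move forward 1, now at (row=2, col=12)
  L: turn left, now facing North
  R: turn right, now facing East
Final: (row=2, col=12), facing East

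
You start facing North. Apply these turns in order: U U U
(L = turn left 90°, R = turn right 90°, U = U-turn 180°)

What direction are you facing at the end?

Start: North
  U (U-turn (180°)) -> South
  U (U-turn (180°)) -> North
  U (U-turn (180°)) -> South
Final: South

Answer: Final heading: South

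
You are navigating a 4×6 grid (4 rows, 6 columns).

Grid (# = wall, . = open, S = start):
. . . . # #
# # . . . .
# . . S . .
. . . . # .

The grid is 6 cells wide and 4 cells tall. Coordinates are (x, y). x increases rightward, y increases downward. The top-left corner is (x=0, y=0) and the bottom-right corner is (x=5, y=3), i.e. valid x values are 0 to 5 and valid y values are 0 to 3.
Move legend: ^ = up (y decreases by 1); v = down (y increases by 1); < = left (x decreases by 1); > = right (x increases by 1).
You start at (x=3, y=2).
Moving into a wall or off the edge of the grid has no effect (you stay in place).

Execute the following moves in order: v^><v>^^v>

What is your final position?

Answer: Final position: (x=4, y=2)

Derivation:
Start: (x=3, y=2)
  v (down): (x=3, y=2) -> (x=3, y=3)
  ^ (up): (x=3, y=3) -> (x=3, y=2)
  > (right): (x=3, y=2) -> (x=4, y=2)
  < (left): (x=4, y=2) -> (x=3, y=2)
  v (down): (x=3, y=2) -> (x=3, y=3)
  > (right): blocked, stay at (x=3, y=3)
  ^ (up): (x=3, y=3) -> (x=3, y=2)
  ^ (up): (x=3, y=2) -> (x=3, y=1)
  v (down): (x=3, y=1) -> (x=3, y=2)
  > (right): (x=3, y=2) -> (x=4, y=2)
Final: (x=4, y=2)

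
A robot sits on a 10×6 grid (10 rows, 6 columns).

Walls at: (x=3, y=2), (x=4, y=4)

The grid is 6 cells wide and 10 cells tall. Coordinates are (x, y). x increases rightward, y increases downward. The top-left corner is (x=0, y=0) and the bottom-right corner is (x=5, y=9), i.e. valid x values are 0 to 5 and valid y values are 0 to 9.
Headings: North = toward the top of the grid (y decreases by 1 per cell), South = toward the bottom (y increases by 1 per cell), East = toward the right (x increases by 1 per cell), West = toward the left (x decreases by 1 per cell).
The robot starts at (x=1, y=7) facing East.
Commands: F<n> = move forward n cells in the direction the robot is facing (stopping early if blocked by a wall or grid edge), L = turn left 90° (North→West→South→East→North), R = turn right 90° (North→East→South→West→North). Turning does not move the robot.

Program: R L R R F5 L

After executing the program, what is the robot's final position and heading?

Start: (x=1, y=7), facing East
  R: turn right, now facing South
  L: turn left, now facing East
  R: turn right, now facing South
  R: turn right, now facing West
  F5: move forward 1/5 (blocked), now at (x=0, y=7)
  L: turn left, now facing South
Final: (x=0, y=7), facing South

Answer: Final position: (x=0, y=7), facing South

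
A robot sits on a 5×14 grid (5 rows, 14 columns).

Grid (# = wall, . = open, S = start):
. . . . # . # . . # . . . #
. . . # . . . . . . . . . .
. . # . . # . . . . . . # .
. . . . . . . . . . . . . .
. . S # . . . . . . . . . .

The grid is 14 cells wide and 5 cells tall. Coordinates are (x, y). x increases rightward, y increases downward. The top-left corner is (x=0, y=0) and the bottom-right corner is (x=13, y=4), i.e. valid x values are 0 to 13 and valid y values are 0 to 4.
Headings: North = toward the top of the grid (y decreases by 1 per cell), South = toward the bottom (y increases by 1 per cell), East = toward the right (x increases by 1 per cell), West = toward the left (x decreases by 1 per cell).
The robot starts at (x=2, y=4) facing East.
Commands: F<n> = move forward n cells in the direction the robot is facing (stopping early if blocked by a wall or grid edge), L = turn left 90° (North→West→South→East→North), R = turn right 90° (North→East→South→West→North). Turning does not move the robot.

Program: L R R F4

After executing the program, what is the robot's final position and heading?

Start: (x=2, y=4), facing East
  L: turn left, now facing North
  R: turn right, now facing East
  R: turn right, now facing South
  F4: move forward 0/4 (blocked), now at (x=2, y=4)
Final: (x=2, y=4), facing South

Answer: Final position: (x=2, y=4), facing South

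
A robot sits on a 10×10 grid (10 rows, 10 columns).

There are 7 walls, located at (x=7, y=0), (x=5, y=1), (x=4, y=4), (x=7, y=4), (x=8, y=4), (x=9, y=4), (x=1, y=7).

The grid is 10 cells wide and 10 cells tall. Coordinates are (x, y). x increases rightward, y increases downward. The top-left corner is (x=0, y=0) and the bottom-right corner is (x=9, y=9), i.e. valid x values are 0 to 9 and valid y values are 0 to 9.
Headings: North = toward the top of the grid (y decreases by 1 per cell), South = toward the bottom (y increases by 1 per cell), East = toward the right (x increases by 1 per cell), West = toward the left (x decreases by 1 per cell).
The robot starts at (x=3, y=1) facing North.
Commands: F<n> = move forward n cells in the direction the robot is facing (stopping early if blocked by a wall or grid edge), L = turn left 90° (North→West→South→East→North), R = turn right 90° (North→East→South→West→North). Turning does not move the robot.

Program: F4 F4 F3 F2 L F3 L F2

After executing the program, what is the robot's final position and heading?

Answer: Final position: (x=0, y=2), facing South

Derivation:
Start: (x=3, y=1), facing North
  F4: move forward 1/4 (blocked), now at (x=3, y=0)
  F4: move forward 0/4 (blocked), now at (x=3, y=0)
  F3: move forward 0/3 (blocked), now at (x=3, y=0)
  F2: move forward 0/2 (blocked), now at (x=3, y=0)
  L: turn left, now facing West
  F3: move forward 3, now at (x=0, y=0)
  L: turn left, now facing South
  F2: move forward 2, now at (x=0, y=2)
Final: (x=0, y=2), facing South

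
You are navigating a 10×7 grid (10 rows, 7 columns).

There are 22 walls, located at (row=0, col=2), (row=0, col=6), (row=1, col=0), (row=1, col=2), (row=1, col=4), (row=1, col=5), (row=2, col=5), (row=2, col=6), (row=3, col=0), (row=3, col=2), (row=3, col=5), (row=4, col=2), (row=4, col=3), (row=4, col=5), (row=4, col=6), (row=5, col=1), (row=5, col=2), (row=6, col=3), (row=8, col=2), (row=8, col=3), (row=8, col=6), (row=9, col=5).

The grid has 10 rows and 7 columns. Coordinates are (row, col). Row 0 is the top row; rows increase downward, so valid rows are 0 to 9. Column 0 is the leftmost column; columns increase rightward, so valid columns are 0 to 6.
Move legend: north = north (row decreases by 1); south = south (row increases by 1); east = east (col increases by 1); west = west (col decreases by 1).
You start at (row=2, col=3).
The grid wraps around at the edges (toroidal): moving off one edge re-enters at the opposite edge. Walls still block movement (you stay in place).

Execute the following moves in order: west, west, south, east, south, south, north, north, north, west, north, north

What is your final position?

Start: (row=2, col=3)
  west (west): (row=2, col=3) -> (row=2, col=2)
  west (west): (row=2, col=2) -> (row=2, col=1)
  south (south): (row=2, col=1) -> (row=3, col=1)
  east (east): blocked, stay at (row=3, col=1)
  south (south): (row=3, col=1) -> (row=4, col=1)
  south (south): blocked, stay at (row=4, col=1)
  north (north): (row=4, col=1) -> (row=3, col=1)
  north (north): (row=3, col=1) -> (row=2, col=1)
  north (north): (row=2, col=1) -> (row=1, col=1)
  west (west): blocked, stay at (row=1, col=1)
  north (north): (row=1, col=1) -> (row=0, col=1)
  north (north): (row=0, col=1) -> (row=9, col=1)
Final: (row=9, col=1)

Answer: Final position: (row=9, col=1)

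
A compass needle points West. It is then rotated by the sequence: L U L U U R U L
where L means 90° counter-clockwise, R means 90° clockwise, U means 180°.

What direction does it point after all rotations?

Answer: Final heading: East

Derivation:
Start: West
  L (left (90° counter-clockwise)) -> South
  U (U-turn (180°)) -> North
  L (left (90° counter-clockwise)) -> West
  U (U-turn (180°)) -> East
  U (U-turn (180°)) -> West
  R (right (90° clockwise)) -> North
  U (U-turn (180°)) -> South
  L (left (90° counter-clockwise)) -> East
Final: East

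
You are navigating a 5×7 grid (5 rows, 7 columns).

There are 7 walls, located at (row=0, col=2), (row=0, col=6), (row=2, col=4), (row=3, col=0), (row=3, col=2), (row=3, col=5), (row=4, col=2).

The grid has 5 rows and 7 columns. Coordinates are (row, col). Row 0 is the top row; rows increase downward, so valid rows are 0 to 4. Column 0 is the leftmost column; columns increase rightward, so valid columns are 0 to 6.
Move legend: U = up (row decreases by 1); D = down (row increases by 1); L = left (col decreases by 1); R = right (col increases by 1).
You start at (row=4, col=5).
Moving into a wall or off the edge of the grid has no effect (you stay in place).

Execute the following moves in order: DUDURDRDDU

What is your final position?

Start: (row=4, col=5)
  D (down): blocked, stay at (row=4, col=5)
  U (up): blocked, stay at (row=4, col=5)
  D (down): blocked, stay at (row=4, col=5)
  U (up): blocked, stay at (row=4, col=5)
  R (right): (row=4, col=5) -> (row=4, col=6)
  D (down): blocked, stay at (row=4, col=6)
  R (right): blocked, stay at (row=4, col=6)
  D (down): blocked, stay at (row=4, col=6)
  D (down): blocked, stay at (row=4, col=6)
  U (up): (row=4, col=6) -> (row=3, col=6)
Final: (row=3, col=6)

Answer: Final position: (row=3, col=6)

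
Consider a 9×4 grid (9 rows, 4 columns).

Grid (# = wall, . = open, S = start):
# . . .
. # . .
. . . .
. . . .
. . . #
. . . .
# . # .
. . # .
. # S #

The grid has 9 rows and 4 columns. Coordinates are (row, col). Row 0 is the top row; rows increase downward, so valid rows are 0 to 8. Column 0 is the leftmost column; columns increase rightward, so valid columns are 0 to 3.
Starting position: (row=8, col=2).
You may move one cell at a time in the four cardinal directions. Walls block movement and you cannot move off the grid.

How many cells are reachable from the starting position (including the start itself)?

Answer: Reachable cells: 1

Derivation:
BFS flood-fill from (row=8, col=2):
  Distance 0: (row=8, col=2)
Total reachable: 1 (grid has 28 open cells total)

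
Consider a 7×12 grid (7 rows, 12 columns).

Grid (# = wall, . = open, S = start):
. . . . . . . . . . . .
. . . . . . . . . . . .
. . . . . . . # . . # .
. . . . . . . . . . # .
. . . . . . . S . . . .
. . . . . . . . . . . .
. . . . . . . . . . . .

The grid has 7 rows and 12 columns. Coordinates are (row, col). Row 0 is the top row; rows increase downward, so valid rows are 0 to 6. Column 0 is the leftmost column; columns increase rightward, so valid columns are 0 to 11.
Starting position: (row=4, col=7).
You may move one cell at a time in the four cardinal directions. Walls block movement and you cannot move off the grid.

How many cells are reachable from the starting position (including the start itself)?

Answer: Reachable cells: 81

Derivation:
BFS flood-fill from (row=4, col=7):
  Distance 0: (row=4, col=7)
  Distance 1: (row=3, col=7), (row=4, col=6), (row=4, col=8), (row=5, col=7)
  Distance 2: (row=3, col=6), (row=3, col=8), (row=4, col=5), (row=4, col=9), (row=5, col=6), (row=5, col=8), (row=6, col=7)
  Distance 3: (row=2, col=6), (row=2, col=8), (row=3, col=5), (row=3, col=9), (row=4, col=4), (row=4, col=10), (row=5, col=5), (row=5, col=9), (row=6, col=6), (row=6, col=8)
  Distance 4: (row=1, col=6), (row=1, col=8), (row=2, col=5), (row=2, col=9), (row=3, col=4), (row=4, col=3), (row=4, col=11), (row=5, col=4), (row=5, col=10), (row=6, col=5), (row=6, col=9)
  Distance 5: (row=0, col=6), (row=0, col=8), (row=1, col=5), (row=1, col=7), (row=1, col=9), (row=2, col=4), (row=3, col=3), (row=3, col=11), (row=4, col=2), (row=5, col=3), (row=5, col=11), (row=6, col=4), (row=6, col=10)
  Distance 6: (row=0, col=5), (row=0, col=7), (row=0, col=9), (row=1, col=4), (row=1, col=10), (row=2, col=3), (row=2, col=11), (row=3, col=2), (row=4, col=1), (row=5, col=2), (row=6, col=3), (row=6, col=11)
  Distance 7: (row=0, col=4), (row=0, col=10), (row=1, col=3), (row=1, col=11), (row=2, col=2), (row=3, col=1), (row=4, col=0), (row=5, col=1), (row=6, col=2)
  Distance 8: (row=0, col=3), (row=0, col=11), (row=1, col=2), (row=2, col=1), (row=3, col=0), (row=5, col=0), (row=6, col=1)
  Distance 9: (row=0, col=2), (row=1, col=1), (row=2, col=0), (row=6, col=0)
  Distance 10: (row=0, col=1), (row=1, col=0)
  Distance 11: (row=0, col=0)
Total reachable: 81 (grid has 81 open cells total)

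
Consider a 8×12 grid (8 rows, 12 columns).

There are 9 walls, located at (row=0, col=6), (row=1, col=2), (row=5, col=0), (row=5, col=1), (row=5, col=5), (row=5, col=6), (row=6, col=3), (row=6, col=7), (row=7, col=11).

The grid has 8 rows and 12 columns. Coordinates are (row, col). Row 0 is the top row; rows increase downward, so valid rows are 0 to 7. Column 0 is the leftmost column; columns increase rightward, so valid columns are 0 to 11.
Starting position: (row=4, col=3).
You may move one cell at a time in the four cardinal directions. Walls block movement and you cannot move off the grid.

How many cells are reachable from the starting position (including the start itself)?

BFS flood-fill from (row=4, col=3):
  Distance 0: (row=4, col=3)
  Distance 1: (row=3, col=3), (row=4, col=2), (row=4, col=4), (row=5, col=3)
  Distance 2: (row=2, col=3), (row=3, col=2), (row=3, col=4), (row=4, col=1), (row=4, col=5), (row=5, col=2), (row=5, col=4)
  Distance 3: (row=1, col=3), (row=2, col=2), (row=2, col=4), (row=3, col=1), (row=3, col=5), (row=4, col=0), (row=4, col=6), (row=6, col=2), (row=6, col=4)
  Distance 4: (row=0, col=3), (row=1, col=4), (row=2, col=1), (row=2, col=5), (row=3, col=0), (row=3, col=6), (row=4, col=7), (row=6, col=1), (row=6, col=5), (row=7, col=2), (row=7, col=4)
  Distance 5: (row=0, col=2), (row=0, col=4), (row=1, col=1), (row=1, col=5), (row=2, col=0), (row=2, col=6), (row=3, col=7), (row=4, col=8), (row=5, col=7), (row=6, col=0), (row=6, col=6), (row=7, col=1), (row=7, col=3), (row=7, col=5)
  Distance 6: (row=0, col=1), (row=0, col=5), (row=1, col=0), (row=1, col=6), (row=2, col=7), (row=3, col=8), (row=4, col=9), (row=5, col=8), (row=7, col=0), (row=7, col=6)
  Distance 7: (row=0, col=0), (row=1, col=7), (row=2, col=8), (row=3, col=9), (row=4, col=10), (row=5, col=9), (row=6, col=8), (row=7, col=7)
  Distance 8: (row=0, col=7), (row=1, col=8), (row=2, col=9), (row=3, col=10), (row=4, col=11), (row=5, col=10), (row=6, col=9), (row=7, col=8)
  Distance 9: (row=0, col=8), (row=1, col=9), (row=2, col=10), (row=3, col=11), (row=5, col=11), (row=6, col=10), (row=7, col=9)
  Distance 10: (row=0, col=9), (row=1, col=10), (row=2, col=11), (row=6, col=11), (row=7, col=10)
  Distance 11: (row=0, col=10), (row=1, col=11)
  Distance 12: (row=0, col=11)
Total reachable: 87 (grid has 87 open cells total)

Answer: Reachable cells: 87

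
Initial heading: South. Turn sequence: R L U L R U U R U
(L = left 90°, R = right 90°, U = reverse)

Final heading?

Start: South
  R (right (90° clockwise)) -> West
  L (left (90° counter-clockwise)) -> South
  U (U-turn (180°)) -> North
  L (left (90° counter-clockwise)) -> West
  R (right (90° clockwise)) -> North
  U (U-turn (180°)) -> South
  U (U-turn (180°)) -> North
  R (right (90° clockwise)) -> East
  U (U-turn (180°)) -> West
Final: West

Answer: Final heading: West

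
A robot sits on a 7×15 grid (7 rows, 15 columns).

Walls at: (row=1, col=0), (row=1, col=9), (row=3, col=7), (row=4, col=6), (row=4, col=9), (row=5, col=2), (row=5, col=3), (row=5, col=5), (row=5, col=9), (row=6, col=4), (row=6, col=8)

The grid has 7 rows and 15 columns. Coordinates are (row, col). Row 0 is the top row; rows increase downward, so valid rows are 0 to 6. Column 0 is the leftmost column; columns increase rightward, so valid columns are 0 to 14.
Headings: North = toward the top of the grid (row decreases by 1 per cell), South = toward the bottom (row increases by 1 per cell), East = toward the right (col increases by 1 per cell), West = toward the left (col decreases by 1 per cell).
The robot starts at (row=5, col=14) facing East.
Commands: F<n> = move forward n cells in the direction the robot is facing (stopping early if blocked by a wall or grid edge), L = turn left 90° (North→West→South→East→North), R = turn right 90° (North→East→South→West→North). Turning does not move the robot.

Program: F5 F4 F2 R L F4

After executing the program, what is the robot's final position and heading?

Start: (row=5, col=14), facing East
  F5: move forward 0/5 (blocked), now at (row=5, col=14)
  F4: move forward 0/4 (blocked), now at (row=5, col=14)
  F2: move forward 0/2 (blocked), now at (row=5, col=14)
  R: turn right, now facing South
  L: turn left, now facing East
  F4: move forward 0/4 (blocked), now at (row=5, col=14)
Final: (row=5, col=14), facing East

Answer: Final position: (row=5, col=14), facing East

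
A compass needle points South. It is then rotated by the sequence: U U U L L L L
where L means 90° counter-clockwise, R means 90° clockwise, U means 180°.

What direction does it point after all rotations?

Start: South
  U (U-turn (180°)) -> North
  U (U-turn (180°)) -> South
  U (U-turn (180°)) -> North
  L (left (90° counter-clockwise)) -> West
  L (left (90° counter-clockwise)) -> South
  L (left (90° counter-clockwise)) -> East
  L (left (90° counter-clockwise)) -> North
Final: North

Answer: Final heading: North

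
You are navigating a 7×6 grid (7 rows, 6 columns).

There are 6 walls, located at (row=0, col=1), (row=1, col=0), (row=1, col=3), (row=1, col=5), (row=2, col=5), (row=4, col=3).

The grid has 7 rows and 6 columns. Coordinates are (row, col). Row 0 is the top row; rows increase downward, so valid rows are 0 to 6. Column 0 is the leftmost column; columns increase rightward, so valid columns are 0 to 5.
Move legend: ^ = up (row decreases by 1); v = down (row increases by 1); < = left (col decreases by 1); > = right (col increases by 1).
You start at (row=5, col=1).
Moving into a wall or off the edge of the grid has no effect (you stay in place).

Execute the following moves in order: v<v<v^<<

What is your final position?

Start: (row=5, col=1)
  v (down): (row=5, col=1) -> (row=6, col=1)
  < (left): (row=6, col=1) -> (row=6, col=0)
  v (down): blocked, stay at (row=6, col=0)
  < (left): blocked, stay at (row=6, col=0)
  v (down): blocked, stay at (row=6, col=0)
  ^ (up): (row=6, col=0) -> (row=5, col=0)
  < (left): blocked, stay at (row=5, col=0)
  < (left): blocked, stay at (row=5, col=0)
Final: (row=5, col=0)

Answer: Final position: (row=5, col=0)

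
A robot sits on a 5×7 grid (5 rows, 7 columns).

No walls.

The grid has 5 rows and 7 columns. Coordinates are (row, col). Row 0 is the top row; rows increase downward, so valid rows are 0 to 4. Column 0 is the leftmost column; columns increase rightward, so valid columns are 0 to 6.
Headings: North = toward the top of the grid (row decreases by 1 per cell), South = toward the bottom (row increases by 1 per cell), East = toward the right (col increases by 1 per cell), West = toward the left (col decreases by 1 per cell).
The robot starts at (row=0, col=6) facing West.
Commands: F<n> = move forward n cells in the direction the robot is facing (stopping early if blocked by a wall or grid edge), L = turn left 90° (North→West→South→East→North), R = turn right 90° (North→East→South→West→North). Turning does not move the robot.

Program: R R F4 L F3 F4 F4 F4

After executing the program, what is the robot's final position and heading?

Start: (row=0, col=6), facing West
  R: turn right, now facing North
  R: turn right, now facing East
  F4: move forward 0/4 (blocked), now at (row=0, col=6)
  L: turn left, now facing North
  F3: move forward 0/3 (blocked), now at (row=0, col=6)
  [×3]F4: move forward 0/4 (blocked), now at (row=0, col=6)
Final: (row=0, col=6), facing North

Answer: Final position: (row=0, col=6), facing North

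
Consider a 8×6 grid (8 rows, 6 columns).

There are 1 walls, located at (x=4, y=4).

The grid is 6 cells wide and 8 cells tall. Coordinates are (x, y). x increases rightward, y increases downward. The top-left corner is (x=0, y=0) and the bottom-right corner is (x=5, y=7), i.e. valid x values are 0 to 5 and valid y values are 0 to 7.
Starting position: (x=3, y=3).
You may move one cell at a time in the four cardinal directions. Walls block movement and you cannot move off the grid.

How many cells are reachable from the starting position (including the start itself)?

BFS flood-fill from (x=3, y=3):
  Distance 0: (x=3, y=3)
  Distance 1: (x=3, y=2), (x=2, y=3), (x=4, y=3), (x=3, y=4)
  Distance 2: (x=3, y=1), (x=2, y=2), (x=4, y=2), (x=1, y=3), (x=5, y=3), (x=2, y=4), (x=3, y=5)
  Distance 3: (x=3, y=0), (x=2, y=1), (x=4, y=1), (x=1, y=2), (x=5, y=2), (x=0, y=3), (x=1, y=4), (x=5, y=4), (x=2, y=5), (x=4, y=5), (x=3, y=6)
  Distance 4: (x=2, y=0), (x=4, y=0), (x=1, y=1), (x=5, y=1), (x=0, y=2), (x=0, y=4), (x=1, y=5), (x=5, y=5), (x=2, y=6), (x=4, y=6), (x=3, y=7)
  Distance 5: (x=1, y=0), (x=5, y=0), (x=0, y=1), (x=0, y=5), (x=1, y=6), (x=5, y=6), (x=2, y=7), (x=4, y=7)
  Distance 6: (x=0, y=0), (x=0, y=6), (x=1, y=7), (x=5, y=7)
  Distance 7: (x=0, y=7)
Total reachable: 47 (grid has 47 open cells total)

Answer: Reachable cells: 47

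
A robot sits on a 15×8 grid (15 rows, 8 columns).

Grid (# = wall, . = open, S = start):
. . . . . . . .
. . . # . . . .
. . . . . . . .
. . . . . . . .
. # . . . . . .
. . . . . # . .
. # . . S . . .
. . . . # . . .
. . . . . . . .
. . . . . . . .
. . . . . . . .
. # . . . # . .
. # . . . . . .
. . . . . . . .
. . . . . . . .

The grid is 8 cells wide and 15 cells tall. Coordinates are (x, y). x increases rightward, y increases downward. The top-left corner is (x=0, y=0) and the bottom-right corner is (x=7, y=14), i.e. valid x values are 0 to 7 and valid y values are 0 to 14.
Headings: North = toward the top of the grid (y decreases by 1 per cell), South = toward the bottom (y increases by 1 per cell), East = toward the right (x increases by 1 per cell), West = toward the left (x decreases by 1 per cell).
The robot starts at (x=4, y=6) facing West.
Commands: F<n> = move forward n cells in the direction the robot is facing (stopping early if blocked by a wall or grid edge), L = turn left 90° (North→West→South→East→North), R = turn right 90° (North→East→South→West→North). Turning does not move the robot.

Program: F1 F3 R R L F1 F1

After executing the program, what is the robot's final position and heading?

Answer: Final position: (x=2, y=4), facing North

Derivation:
Start: (x=4, y=6), facing West
  F1: move forward 1, now at (x=3, y=6)
  F3: move forward 1/3 (blocked), now at (x=2, y=6)
  R: turn right, now facing North
  R: turn right, now facing East
  L: turn left, now facing North
  F1: move forward 1, now at (x=2, y=5)
  F1: move forward 1, now at (x=2, y=4)
Final: (x=2, y=4), facing North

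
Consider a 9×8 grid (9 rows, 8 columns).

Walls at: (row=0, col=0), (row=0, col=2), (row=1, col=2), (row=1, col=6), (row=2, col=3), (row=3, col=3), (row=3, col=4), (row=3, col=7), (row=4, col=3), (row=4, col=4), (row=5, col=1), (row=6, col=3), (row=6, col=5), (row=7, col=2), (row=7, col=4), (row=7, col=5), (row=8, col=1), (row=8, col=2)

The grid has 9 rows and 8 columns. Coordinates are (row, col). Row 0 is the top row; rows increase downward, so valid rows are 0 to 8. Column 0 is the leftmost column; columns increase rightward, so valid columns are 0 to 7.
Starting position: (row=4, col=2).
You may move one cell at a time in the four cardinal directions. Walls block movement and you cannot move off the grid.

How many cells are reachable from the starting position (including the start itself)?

Answer: Reachable cells: 54

Derivation:
BFS flood-fill from (row=4, col=2):
  Distance 0: (row=4, col=2)
  Distance 1: (row=3, col=2), (row=4, col=1), (row=5, col=2)
  Distance 2: (row=2, col=2), (row=3, col=1), (row=4, col=0), (row=5, col=3), (row=6, col=2)
  Distance 3: (row=2, col=1), (row=3, col=0), (row=5, col=0), (row=5, col=4), (row=6, col=1)
  Distance 4: (row=1, col=1), (row=2, col=0), (row=5, col=5), (row=6, col=0), (row=6, col=4), (row=7, col=1)
  Distance 5: (row=0, col=1), (row=1, col=0), (row=4, col=5), (row=5, col=6), (row=7, col=0)
  Distance 6: (row=3, col=5), (row=4, col=6), (row=5, col=7), (row=6, col=6), (row=8, col=0)
  Distance 7: (row=2, col=5), (row=3, col=6), (row=4, col=7), (row=6, col=7), (row=7, col=6)
  Distance 8: (row=1, col=5), (row=2, col=4), (row=2, col=6), (row=7, col=7), (row=8, col=6)
  Distance 9: (row=0, col=5), (row=1, col=4), (row=2, col=7), (row=8, col=5), (row=8, col=7)
  Distance 10: (row=0, col=4), (row=0, col=6), (row=1, col=3), (row=1, col=7), (row=8, col=4)
  Distance 11: (row=0, col=3), (row=0, col=7), (row=8, col=3)
  Distance 12: (row=7, col=3)
Total reachable: 54 (grid has 54 open cells total)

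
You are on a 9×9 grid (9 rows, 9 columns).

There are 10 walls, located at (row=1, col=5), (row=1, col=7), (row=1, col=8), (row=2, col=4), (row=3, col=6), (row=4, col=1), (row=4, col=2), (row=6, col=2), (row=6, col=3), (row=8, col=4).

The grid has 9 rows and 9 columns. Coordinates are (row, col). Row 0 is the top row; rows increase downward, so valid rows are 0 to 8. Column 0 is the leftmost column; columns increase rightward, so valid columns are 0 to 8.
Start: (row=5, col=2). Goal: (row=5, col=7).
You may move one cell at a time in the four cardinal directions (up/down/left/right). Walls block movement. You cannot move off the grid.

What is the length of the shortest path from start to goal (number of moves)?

Answer: Shortest path length: 5

Derivation:
BFS from (row=5, col=2) until reaching (row=5, col=7):
  Distance 0: (row=5, col=2)
  Distance 1: (row=5, col=1), (row=5, col=3)
  Distance 2: (row=4, col=3), (row=5, col=0), (row=5, col=4), (row=6, col=1)
  Distance 3: (row=3, col=3), (row=4, col=0), (row=4, col=4), (row=5, col=5), (row=6, col=0), (row=6, col=4), (row=7, col=1)
  Distance 4: (row=2, col=3), (row=3, col=0), (row=3, col=2), (row=3, col=4), (row=4, col=5), (row=5, col=6), (row=6, col=5), (row=7, col=0), (row=7, col=2), (row=7, col=4), (row=8, col=1)
  Distance 5: (row=1, col=3), (row=2, col=0), (row=2, col=2), (row=3, col=1), (row=3, col=5), (row=4, col=6), (row=5, col=7), (row=6, col=6), (row=7, col=3), (row=7, col=5), (row=8, col=0), (row=8, col=2)  <- goal reached here
One shortest path (5 moves): (row=5, col=2) -> (row=5, col=3) -> (row=5, col=4) -> (row=5, col=5) -> (row=5, col=6) -> (row=5, col=7)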